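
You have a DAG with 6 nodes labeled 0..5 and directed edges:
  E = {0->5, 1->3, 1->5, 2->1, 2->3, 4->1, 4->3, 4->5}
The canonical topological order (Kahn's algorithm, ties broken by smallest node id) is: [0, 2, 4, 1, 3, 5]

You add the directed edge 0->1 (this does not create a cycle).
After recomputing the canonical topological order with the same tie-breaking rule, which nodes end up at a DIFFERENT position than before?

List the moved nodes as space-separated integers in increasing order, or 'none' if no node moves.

Answer: none

Derivation:
Old toposort: [0, 2, 4, 1, 3, 5]
Added edge 0->1
Recompute Kahn (smallest-id tiebreak):
  initial in-degrees: [0, 3, 0, 3, 0, 3]
  ready (indeg=0): [0, 2, 4]
  pop 0: indeg[1]->2; indeg[5]->2 | ready=[2, 4] | order so far=[0]
  pop 2: indeg[1]->1; indeg[3]->2 | ready=[4] | order so far=[0, 2]
  pop 4: indeg[1]->0; indeg[3]->1; indeg[5]->1 | ready=[1] | order so far=[0, 2, 4]
  pop 1: indeg[3]->0; indeg[5]->0 | ready=[3, 5] | order so far=[0, 2, 4, 1]
  pop 3: no out-edges | ready=[5] | order so far=[0, 2, 4, 1, 3]
  pop 5: no out-edges | ready=[] | order so far=[0, 2, 4, 1, 3, 5]
New canonical toposort: [0, 2, 4, 1, 3, 5]
Compare positions:
  Node 0: index 0 -> 0 (same)
  Node 1: index 3 -> 3 (same)
  Node 2: index 1 -> 1 (same)
  Node 3: index 4 -> 4 (same)
  Node 4: index 2 -> 2 (same)
  Node 5: index 5 -> 5 (same)
Nodes that changed position: none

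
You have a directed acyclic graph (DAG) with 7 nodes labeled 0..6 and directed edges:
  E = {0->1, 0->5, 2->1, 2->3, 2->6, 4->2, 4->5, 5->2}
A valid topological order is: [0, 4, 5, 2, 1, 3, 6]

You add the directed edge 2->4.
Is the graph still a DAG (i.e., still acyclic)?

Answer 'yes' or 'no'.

Answer: no

Derivation:
Given toposort: [0, 4, 5, 2, 1, 3, 6]
Position of 2: index 3; position of 4: index 1
New edge 2->4: backward (u after v in old order)
Backward edge: old toposort is now invalid. Check if this creates a cycle.
Does 4 already reach 2? Reachable from 4: [1, 2, 3, 4, 5, 6]. YES -> cycle!
Still a DAG? no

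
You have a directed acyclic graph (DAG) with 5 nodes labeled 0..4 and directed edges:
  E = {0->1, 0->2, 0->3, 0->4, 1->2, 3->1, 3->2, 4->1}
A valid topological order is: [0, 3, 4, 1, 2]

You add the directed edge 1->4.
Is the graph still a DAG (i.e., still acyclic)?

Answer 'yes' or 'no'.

Answer: no

Derivation:
Given toposort: [0, 3, 4, 1, 2]
Position of 1: index 3; position of 4: index 2
New edge 1->4: backward (u after v in old order)
Backward edge: old toposort is now invalid. Check if this creates a cycle.
Does 4 already reach 1? Reachable from 4: [1, 2, 4]. YES -> cycle!
Still a DAG? no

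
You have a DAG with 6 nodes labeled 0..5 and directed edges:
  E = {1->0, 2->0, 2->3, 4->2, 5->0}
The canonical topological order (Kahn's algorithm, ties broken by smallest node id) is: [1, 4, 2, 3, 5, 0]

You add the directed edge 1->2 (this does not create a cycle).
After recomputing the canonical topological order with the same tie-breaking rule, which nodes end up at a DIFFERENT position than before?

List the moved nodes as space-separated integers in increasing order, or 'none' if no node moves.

Old toposort: [1, 4, 2, 3, 5, 0]
Added edge 1->2
Recompute Kahn (smallest-id tiebreak):
  initial in-degrees: [3, 0, 2, 1, 0, 0]
  ready (indeg=0): [1, 4, 5]
  pop 1: indeg[0]->2; indeg[2]->1 | ready=[4, 5] | order so far=[1]
  pop 4: indeg[2]->0 | ready=[2, 5] | order so far=[1, 4]
  pop 2: indeg[0]->1; indeg[3]->0 | ready=[3, 5] | order so far=[1, 4, 2]
  pop 3: no out-edges | ready=[5] | order so far=[1, 4, 2, 3]
  pop 5: indeg[0]->0 | ready=[0] | order so far=[1, 4, 2, 3, 5]
  pop 0: no out-edges | ready=[] | order so far=[1, 4, 2, 3, 5, 0]
New canonical toposort: [1, 4, 2, 3, 5, 0]
Compare positions:
  Node 0: index 5 -> 5 (same)
  Node 1: index 0 -> 0 (same)
  Node 2: index 2 -> 2 (same)
  Node 3: index 3 -> 3 (same)
  Node 4: index 1 -> 1 (same)
  Node 5: index 4 -> 4 (same)
Nodes that changed position: none

Answer: none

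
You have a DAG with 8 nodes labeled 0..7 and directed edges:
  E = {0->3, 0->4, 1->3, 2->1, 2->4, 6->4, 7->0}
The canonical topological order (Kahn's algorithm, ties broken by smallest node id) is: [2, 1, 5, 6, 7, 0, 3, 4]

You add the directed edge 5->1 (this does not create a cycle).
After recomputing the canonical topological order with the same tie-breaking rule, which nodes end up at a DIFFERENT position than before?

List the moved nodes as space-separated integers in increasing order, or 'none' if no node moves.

Old toposort: [2, 1, 5, 6, 7, 0, 3, 4]
Added edge 5->1
Recompute Kahn (smallest-id tiebreak):
  initial in-degrees: [1, 2, 0, 2, 3, 0, 0, 0]
  ready (indeg=0): [2, 5, 6, 7]
  pop 2: indeg[1]->1; indeg[4]->2 | ready=[5, 6, 7] | order so far=[2]
  pop 5: indeg[1]->0 | ready=[1, 6, 7] | order so far=[2, 5]
  pop 1: indeg[3]->1 | ready=[6, 7] | order so far=[2, 5, 1]
  pop 6: indeg[4]->1 | ready=[7] | order so far=[2, 5, 1, 6]
  pop 7: indeg[0]->0 | ready=[0] | order so far=[2, 5, 1, 6, 7]
  pop 0: indeg[3]->0; indeg[4]->0 | ready=[3, 4] | order so far=[2, 5, 1, 6, 7, 0]
  pop 3: no out-edges | ready=[4] | order so far=[2, 5, 1, 6, 7, 0, 3]
  pop 4: no out-edges | ready=[] | order so far=[2, 5, 1, 6, 7, 0, 3, 4]
New canonical toposort: [2, 5, 1, 6, 7, 0, 3, 4]
Compare positions:
  Node 0: index 5 -> 5 (same)
  Node 1: index 1 -> 2 (moved)
  Node 2: index 0 -> 0 (same)
  Node 3: index 6 -> 6 (same)
  Node 4: index 7 -> 7 (same)
  Node 5: index 2 -> 1 (moved)
  Node 6: index 3 -> 3 (same)
  Node 7: index 4 -> 4 (same)
Nodes that changed position: 1 5

Answer: 1 5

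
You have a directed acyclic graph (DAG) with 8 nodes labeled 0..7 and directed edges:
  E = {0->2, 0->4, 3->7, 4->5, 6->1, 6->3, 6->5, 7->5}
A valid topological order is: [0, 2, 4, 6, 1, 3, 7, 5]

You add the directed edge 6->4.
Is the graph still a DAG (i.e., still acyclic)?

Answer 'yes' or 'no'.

Answer: yes

Derivation:
Given toposort: [0, 2, 4, 6, 1, 3, 7, 5]
Position of 6: index 3; position of 4: index 2
New edge 6->4: backward (u after v in old order)
Backward edge: old toposort is now invalid. Check if this creates a cycle.
Does 4 already reach 6? Reachable from 4: [4, 5]. NO -> still a DAG (reorder needed).
Still a DAG? yes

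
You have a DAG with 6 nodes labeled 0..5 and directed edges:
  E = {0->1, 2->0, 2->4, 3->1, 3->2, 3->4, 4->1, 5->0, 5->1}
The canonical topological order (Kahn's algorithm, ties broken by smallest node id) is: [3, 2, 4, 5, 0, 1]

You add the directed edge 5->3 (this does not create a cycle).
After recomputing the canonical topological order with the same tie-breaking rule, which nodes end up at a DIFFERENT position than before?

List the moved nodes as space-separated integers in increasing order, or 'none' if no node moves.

Answer: 0 2 3 4 5

Derivation:
Old toposort: [3, 2, 4, 5, 0, 1]
Added edge 5->3
Recompute Kahn (smallest-id tiebreak):
  initial in-degrees: [2, 4, 1, 1, 2, 0]
  ready (indeg=0): [5]
  pop 5: indeg[0]->1; indeg[1]->3; indeg[3]->0 | ready=[3] | order so far=[5]
  pop 3: indeg[1]->2; indeg[2]->0; indeg[4]->1 | ready=[2] | order so far=[5, 3]
  pop 2: indeg[0]->0; indeg[4]->0 | ready=[0, 4] | order so far=[5, 3, 2]
  pop 0: indeg[1]->1 | ready=[4] | order so far=[5, 3, 2, 0]
  pop 4: indeg[1]->0 | ready=[1] | order so far=[5, 3, 2, 0, 4]
  pop 1: no out-edges | ready=[] | order so far=[5, 3, 2, 0, 4, 1]
New canonical toposort: [5, 3, 2, 0, 4, 1]
Compare positions:
  Node 0: index 4 -> 3 (moved)
  Node 1: index 5 -> 5 (same)
  Node 2: index 1 -> 2 (moved)
  Node 3: index 0 -> 1 (moved)
  Node 4: index 2 -> 4 (moved)
  Node 5: index 3 -> 0 (moved)
Nodes that changed position: 0 2 3 4 5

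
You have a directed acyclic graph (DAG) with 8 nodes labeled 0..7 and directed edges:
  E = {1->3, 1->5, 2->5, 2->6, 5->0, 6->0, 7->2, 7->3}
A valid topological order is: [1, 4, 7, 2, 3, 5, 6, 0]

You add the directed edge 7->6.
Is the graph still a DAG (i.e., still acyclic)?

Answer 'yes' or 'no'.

Given toposort: [1, 4, 7, 2, 3, 5, 6, 0]
Position of 7: index 2; position of 6: index 6
New edge 7->6: forward
Forward edge: respects the existing order. Still a DAG, same toposort still valid.
Still a DAG? yes

Answer: yes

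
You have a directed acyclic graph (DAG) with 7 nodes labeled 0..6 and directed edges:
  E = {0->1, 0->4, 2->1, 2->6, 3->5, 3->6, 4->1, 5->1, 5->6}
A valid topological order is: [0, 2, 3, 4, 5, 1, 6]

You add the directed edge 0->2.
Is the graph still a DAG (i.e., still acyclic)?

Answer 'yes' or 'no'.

Given toposort: [0, 2, 3, 4, 5, 1, 6]
Position of 0: index 0; position of 2: index 1
New edge 0->2: forward
Forward edge: respects the existing order. Still a DAG, same toposort still valid.
Still a DAG? yes

Answer: yes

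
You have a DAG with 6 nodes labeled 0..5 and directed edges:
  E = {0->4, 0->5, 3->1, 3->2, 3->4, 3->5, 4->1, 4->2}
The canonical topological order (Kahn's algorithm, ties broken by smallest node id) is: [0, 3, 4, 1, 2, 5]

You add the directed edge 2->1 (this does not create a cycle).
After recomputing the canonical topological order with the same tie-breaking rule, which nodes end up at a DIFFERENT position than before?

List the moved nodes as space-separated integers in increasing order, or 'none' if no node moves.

Old toposort: [0, 3, 4, 1, 2, 5]
Added edge 2->1
Recompute Kahn (smallest-id tiebreak):
  initial in-degrees: [0, 3, 2, 0, 2, 2]
  ready (indeg=0): [0, 3]
  pop 0: indeg[4]->1; indeg[5]->1 | ready=[3] | order so far=[0]
  pop 3: indeg[1]->2; indeg[2]->1; indeg[4]->0; indeg[5]->0 | ready=[4, 5] | order so far=[0, 3]
  pop 4: indeg[1]->1; indeg[2]->0 | ready=[2, 5] | order so far=[0, 3, 4]
  pop 2: indeg[1]->0 | ready=[1, 5] | order so far=[0, 3, 4, 2]
  pop 1: no out-edges | ready=[5] | order so far=[0, 3, 4, 2, 1]
  pop 5: no out-edges | ready=[] | order so far=[0, 3, 4, 2, 1, 5]
New canonical toposort: [0, 3, 4, 2, 1, 5]
Compare positions:
  Node 0: index 0 -> 0 (same)
  Node 1: index 3 -> 4 (moved)
  Node 2: index 4 -> 3 (moved)
  Node 3: index 1 -> 1 (same)
  Node 4: index 2 -> 2 (same)
  Node 5: index 5 -> 5 (same)
Nodes that changed position: 1 2

Answer: 1 2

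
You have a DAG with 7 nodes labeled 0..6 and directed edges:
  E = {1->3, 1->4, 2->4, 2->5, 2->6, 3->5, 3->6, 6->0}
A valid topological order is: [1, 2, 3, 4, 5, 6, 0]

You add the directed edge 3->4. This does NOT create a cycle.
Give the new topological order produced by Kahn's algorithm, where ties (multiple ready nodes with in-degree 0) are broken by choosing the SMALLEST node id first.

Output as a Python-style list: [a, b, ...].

Answer: [1, 2, 3, 4, 5, 6, 0]

Derivation:
Old toposort: [1, 2, 3, 4, 5, 6, 0]
Added edge: 3->4
Position of 3 (2) < position of 4 (3). Old order still valid.
Run Kahn's algorithm (break ties by smallest node id):
  initial in-degrees: [1, 0, 0, 1, 3, 2, 2]
  ready (indeg=0): [1, 2]
  pop 1: indeg[3]->0; indeg[4]->2 | ready=[2, 3] | order so far=[1]
  pop 2: indeg[4]->1; indeg[5]->1; indeg[6]->1 | ready=[3] | order so far=[1, 2]
  pop 3: indeg[4]->0; indeg[5]->0; indeg[6]->0 | ready=[4, 5, 6] | order so far=[1, 2, 3]
  pop 4: no out-edges | ready=[5, 6] | order so far=[1, 2, 3, 4]
  pop 5: no out-edges | ready=[6] | order so far=[1, 2, 3, 4, 5]
  pop 6: indeg[0]->0 | ready=[0] | order so far=[1, 2, 3, 4, 5, 6]
  pop 0: no out-edges | ready=[] | order so far=[1, 2, 3, 4, 5, 6, 0]
  Result: [1, 2, 3, 4, 5, 6, 0]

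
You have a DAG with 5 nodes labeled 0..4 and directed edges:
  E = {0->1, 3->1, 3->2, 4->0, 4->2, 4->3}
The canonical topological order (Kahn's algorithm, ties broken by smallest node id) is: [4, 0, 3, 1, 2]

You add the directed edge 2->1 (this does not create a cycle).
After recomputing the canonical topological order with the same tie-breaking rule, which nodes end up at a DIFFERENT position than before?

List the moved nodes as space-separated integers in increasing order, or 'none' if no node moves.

Answer: 1 2

Derivation:
Old toposort: [4, 0, 3, 1, 2]
Added edge 2->1
Recompute Kahn (smallest-id tiebreak):
  initial in-degrees: [1, 3, 2, 1, 0]
  ready (indeg=0): [4]
  pop 4: indeg[0]->0; indeg[2]->1; indeg[3]->0 | ready=[0, 3] | order so far=[4]
  pop 0: indeg[1]->2 | ready=[3] | order so far=[4, 0]
  pop 3: indeg[1]->1; indeg[2]->0 | ready=[2] | order so far=[4, 0, 3]
  pop 2: indeg[1]->0 | ready=[1] | order so far=[4, 0, 3, 2]
  pop 1: no out-edges | ready=[] | order so far=[4, 0, 3, 2, 1]
New canonical toposort: [4, 0, 3, 2, 1]
Compare positions:
  Node 0: index 1 -> 1 (same)
  Node 1: index 3 -> 4 (moved)
  Node 2: index 4 -> 3 (moved)
  Node 3: index 2 -> 2 (same)
  Node 4: index 0 -> 0 (same)
Nodes that changed position: 1 2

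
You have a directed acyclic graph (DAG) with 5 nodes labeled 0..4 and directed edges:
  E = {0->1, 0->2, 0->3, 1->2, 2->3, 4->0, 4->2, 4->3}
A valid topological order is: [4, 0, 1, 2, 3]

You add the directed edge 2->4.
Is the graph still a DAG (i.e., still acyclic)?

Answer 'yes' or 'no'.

Answer: no

Derivation:
Given toposort: [4, 0, 1, 2, 3]
Position of 2: index 3; position of 4: index 0
New edge 2->4: backward (u after v in old order)
Backward edge: old toposort is now invalid. Check if this creates a cycle.
Does 4 already reach 2? Reachable from 4: [0, 1, 2, 3, 4]. YES -> cycle!
Still a DAG? no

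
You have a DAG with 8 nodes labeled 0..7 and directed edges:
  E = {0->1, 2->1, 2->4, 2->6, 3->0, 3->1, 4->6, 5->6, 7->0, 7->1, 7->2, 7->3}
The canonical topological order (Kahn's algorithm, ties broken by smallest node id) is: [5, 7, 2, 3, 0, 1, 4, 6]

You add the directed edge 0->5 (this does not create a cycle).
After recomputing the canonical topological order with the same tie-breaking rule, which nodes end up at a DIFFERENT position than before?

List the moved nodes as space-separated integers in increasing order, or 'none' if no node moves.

Answer: 0 1 2 3 4 5 7

Derivation:
Old toposort: [5, 7, 2, 3, 0, 1, 4, 6]
Added edge 0->5
Recompute Kahn (smallest-id tiebreak):
  initial in-degrees: [2, 4, 1, 1, 1, 1, 3, 0]
  ready (indeg=0): [7]
  pop 7: indeg[0]->1; indeg[1]->3; indeg[2]->0; indeg[3]->0 | ready=[2, 3] | order so far=[7]
  pop 2: indeg[1]->2; indeg[4]->0; indeg[6]->2 | ready=[3, 4] | order so far=[7, 2]
  pop 3: indeg[0]->0; indeg[1]->1 | ready=[0, 4] | order so far=[7, 2, 3]
  pop 0: indeg[1]->0; indeg[5]->0 | ready=[1, 4, 5] | order so far=[7, 2, 3, 0]
  pop 1: no out-edges | ready=[4, 5] | order so far=[7, 2, 3, 0, 1]
  pop 4: indeg[6]->1 | ready=[5] | order so far=[7, 2, 3, 0, 1, 4]
  pop 5: indeg[6]->0 | ready=[6] | order so far=[7, 2, 3, 0, 1, 4, 5]
  pop 6: no out-edges | ready=[] | order so far=[7, 2, 3, 0, 1, 4, 5, 6]
New canonical toposort: [7, 2, 3, 0, 1, 4, 5, 6]
Compare positions:
  Node 0: index 4 -> 3 (moved)
  Node 1: index 5 -> 4 (moved)
  Node 2: index 2 -> 1 (moved)
  Node 3: index 3 -> 2 (moved)
  Node 4: index 6 -> 5 (moved)
  Node 5: index 0 -> 6 (moved)
  Node 6: index 7 -> 7 (same)
  Node 7: index 1 -> 0 (moved)
Nodes that changed position: 0 1 2 3 4 5 7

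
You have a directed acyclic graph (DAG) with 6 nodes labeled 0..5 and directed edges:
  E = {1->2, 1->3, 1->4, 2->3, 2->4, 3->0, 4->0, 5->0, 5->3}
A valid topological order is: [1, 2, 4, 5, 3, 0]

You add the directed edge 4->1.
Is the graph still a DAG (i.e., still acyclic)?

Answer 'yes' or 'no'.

Given toposort: [1, 2, 4, 5, 3, 0]
Position of 4: index 2; position of 1: index 0
New edge 4->1: backward (u after v in old order)
Backward edge: old toposort is now invalid. Check if this creates a cycle.
Does 1 already reach 4? Reachable from 1: [0, 1, 2, 3, 4]. YES -> cycle!
Still a DAG? no

Answer: no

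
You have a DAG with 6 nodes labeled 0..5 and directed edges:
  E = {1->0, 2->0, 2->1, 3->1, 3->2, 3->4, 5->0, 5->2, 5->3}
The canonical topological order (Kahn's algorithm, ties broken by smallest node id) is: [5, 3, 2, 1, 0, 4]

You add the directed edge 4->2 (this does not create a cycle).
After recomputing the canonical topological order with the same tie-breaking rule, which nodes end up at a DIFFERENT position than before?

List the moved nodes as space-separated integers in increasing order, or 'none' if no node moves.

Old toposort: [5, 3, 2, 1, 0, 4]
Added edge 4->2
Recompute Kahn (smallest-id tiebreak):
  initial in-degrees: [3, 2, 3, 1, 1, 0]
  ready (indeg=0): [5]
  pop 5: indeg[0]->2; indeg[2]->2; indeg[3]->0 | ready=[3] | order so far=[5]
  pop 3: indeg[1]->1; indeg[2]->1; indeg[4]->0 | ready=[4] | order so far=[5, 3]
  pop 4: indeg[2]->0 | ready=[2] | order so far=[5, 3, 4]
  pop 2: indeg[0]->1; indeg[1]->0 | ready=[1] | order so far=[5, 3, 4, 2]
  pop 1: indeg[0]->0 | ready=[0] | order so far=[5, 3, 4, 2, 1]
  pop 0: no out-edges | ready=[] | order so far=[5, 3, 4, 2, 1, 0]
New canonical toposort: [5, 3, 4, 2, 1, 0]
Compare positions:
  Node 0: index 4 -> 5 (moved)
  Node 1: index 3 -> 4 (moved)
  Node 2: index 2 -> 3 (moved)
  Node 3: index 1 -> 1 (same)
  Node 4: index 5 -> 2 (moved)
  Node 5: index 0 -> 0 (same)
Nodes that changed position: 0 1 2 4

Answer: 0 1 2 4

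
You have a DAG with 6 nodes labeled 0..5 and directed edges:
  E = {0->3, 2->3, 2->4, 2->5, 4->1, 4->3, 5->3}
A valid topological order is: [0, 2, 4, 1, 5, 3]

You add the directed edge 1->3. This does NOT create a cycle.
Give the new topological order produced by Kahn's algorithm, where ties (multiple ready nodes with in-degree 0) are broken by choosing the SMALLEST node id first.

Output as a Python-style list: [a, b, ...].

Old toposort: [0, 2, 4, 1, 5, 3]
Added edge: 1->3
Position of 1 (3) < position of 3 (5). Old order still valid.
Run Kahn's algorithm (break ties by smallest node id):
  initial in-degrees: [0, 1, 0, 5, 1, 1]
  ready (indeg=0): [0, 2]
  pop 0: indeg[3]->4 | ready=[2] | order so far=[0]
  pop 2: indeg[3]->3; indeg[4]->0; indeg[5]->0 | ready=[4, 5] | order so far=[0, 2]
  pop 4: indeg[1]->0; indeg[3]->2 | ready=[1, 5] | order so far=[0, 2, 4]
  pop 1: indeg[3]->1 | ready=[5] | order so far=[0, 2, 4, 1]
  pop 5: indeg[3]->0 | ready=[3] | order so far=[0, 2, 4, 1, 5]
  pop 3: no out-edges | ready=[] | order so far=[0, 2, 4, 1, 5, 3]
  Result: [0, 2, 4, 1, 5, 3]

Answer: [0, 2, 4, 1, 5, 3]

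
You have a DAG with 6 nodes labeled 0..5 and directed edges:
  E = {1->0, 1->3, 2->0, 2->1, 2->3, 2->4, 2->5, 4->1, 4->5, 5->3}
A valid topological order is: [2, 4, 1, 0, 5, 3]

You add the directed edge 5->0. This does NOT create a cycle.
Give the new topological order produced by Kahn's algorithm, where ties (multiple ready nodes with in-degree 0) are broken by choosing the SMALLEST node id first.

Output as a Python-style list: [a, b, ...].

Answer: [2, 4, 1, 5, 0, 3]

Derivation:
Old toposort: [2, 4, 1, 0, 5, 3]
Added edge: 5->0
Position of 5 (4) > position of 0 (3). Must reorder: 5 must now come before 0.
Run Kahn's algorithm (break ties by smallest node id):
  initial in-degrees: [3, 2, 0, 3, 1, 2]
  ready (indeg=0): [2]
  pop 2: indeg[0]->2; indeg[1]->1; indeg[3]->2; indeg[4]->0; indeg[5]->1 | ready=[4] | order so far=[2]
  pop 4: indeg[1]->0; indeg[5]->0 | ready=[1, 5] | order so far=[2, 4]
  pop 1: indeg[0]->1; indeg[3]->1 | ready=[5] | order so far=[2, 4, 1]
  pop 5: indeg[0]->0; indeg[3]->0 | ready=[0, 3] | order so far=[2, 4, 1, 5]
  pop 0: no out-edges | ready=[3] | order so far=[2, 4, 1, 5, 0]
  pop 3: no out-edges | ready=[] | order so far=[2, 4, 1, 5, 0, 3]
  Result: [2, 4, 1, 5, 0, 3]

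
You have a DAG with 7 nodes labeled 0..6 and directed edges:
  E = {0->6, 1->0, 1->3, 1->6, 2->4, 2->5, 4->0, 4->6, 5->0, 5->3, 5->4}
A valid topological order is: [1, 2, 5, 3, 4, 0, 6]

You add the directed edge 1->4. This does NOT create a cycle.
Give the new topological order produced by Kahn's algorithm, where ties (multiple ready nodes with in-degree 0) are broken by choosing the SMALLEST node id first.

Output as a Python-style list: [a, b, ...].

Old toposort: [1, 2, 5, 3, 4, 0, 6]
Added edge: 1->4
Position of 1 (0) < position of 4 (4). Old order still valid.
Run Kahn's algorithm (break ties by smallest node id):
  initial in-degrees: [3, 0, 0, 2, 3, 1, 3]
  ready (indeg=0): [1, 2]
  pop 1: indeg[0]->2; indeg[3]->1; indeg[4]->2; indeg[6]->2 | ready=[2] | order so far=[1]
  pop 2: indeg[4]->1; indeg[5]->0 | ready=[5] | order so far=[1, 2]
  pop 5: indeg[0]->1; indeg[3]->0; indeg[4]->0 | ready=[3, 4] | order so far=[1, 2, 5]
  pop 3: no out-edges | ready=[4] | order so far=[1, 2, 5, 3]
  pop 4: indeg[0]->0; indeg[6]->1 | ready=[0] | order so far=[1, 2, 5, 3, 4]
  pop 0: indeg[6]->0 | ready=[6] | order so far=[1, 2, 5, 3, 4, 0]
  pop 6: no out-edges | ready=[] | order so far=[1, 2, 5, 3, 4, 0, 6]
  Result: [1, 2, 5, 3, 4, 0, 6]

Answer: [1, 2, 5, 3, 4, 0, 6]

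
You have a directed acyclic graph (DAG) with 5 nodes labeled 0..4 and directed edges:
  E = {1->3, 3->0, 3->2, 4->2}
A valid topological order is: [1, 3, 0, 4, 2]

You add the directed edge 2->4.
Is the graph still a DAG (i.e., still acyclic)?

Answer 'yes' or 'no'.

Given toposort: [1, 3, 0, 4, 2]
Position of 2: index 4; position of 4: index 3
New edge 2->4: backward (u after v in old order)
Backward edge: old toposort is now invalid. Check if this creates a cycle.
Does 4 already reach 2? Reachable from 4: [2, 4]. YES -> cycle!
Still a DAG? no

Answer: no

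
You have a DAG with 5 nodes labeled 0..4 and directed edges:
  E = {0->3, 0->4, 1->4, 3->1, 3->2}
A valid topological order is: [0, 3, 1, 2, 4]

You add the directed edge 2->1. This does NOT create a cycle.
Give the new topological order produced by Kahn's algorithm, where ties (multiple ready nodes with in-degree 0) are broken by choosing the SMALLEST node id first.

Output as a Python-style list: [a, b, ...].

Answer: [0, 3, 2, 1, 4]

Derivation:
Old toposort: [0, 3, 1, 2, 4]
Added edge: 2->1
Position of 2 (3) > position of 1 (2). Must reorder: 2 must now come before 1.
Run Kahn's algorithm (break ties by smallest node id):
  initial in-degrees: [0, 2, 1, 1, 2]
  ready (indeg=0): [0]
  pop 0: indeg[3]->0; indeg[4]->1 | ready=[3] | order so far=[0]
  pop 3: indeg[1]->1; indeg[2]->0 | ready=[2] | order so far=[0, 3]
  pop 2: indeg[1]->0 | ready=[1] | order so far=[0, 3, 2]
  pop 1: indeg[4]->0 | ready=[4] | order so far=[0, 3, 2, 1]
  pop 4: no out-edges | ready=[] | order so far=[0, 3, 2, 1, 4]
  Result: [0, 3, 2, 1, 4]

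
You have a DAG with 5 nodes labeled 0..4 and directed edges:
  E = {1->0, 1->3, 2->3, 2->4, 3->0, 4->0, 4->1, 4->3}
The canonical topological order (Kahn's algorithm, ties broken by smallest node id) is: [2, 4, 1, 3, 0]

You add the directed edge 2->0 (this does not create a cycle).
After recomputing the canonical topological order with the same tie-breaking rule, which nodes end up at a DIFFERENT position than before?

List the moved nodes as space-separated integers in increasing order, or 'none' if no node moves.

Answer: none

Derivation:
Old toposort: [2, 4, 1, 3, 0]
Added edge 2->0
Recompute Kahn (smallest-id tiebreak):
  initial in-degrees: [4, 1, 0, 3, 1]
  ready (indeg=0): [2]
  pop 2: indeg[0]->3; indeg[3]->2; indeg[4]->0 | ready=[4] | order so far=[2]
  pop 4: indeg[0]->2; indeg[1]->0; indeg[3]->1 | ready=[1] | order so far=[2, 4]
  pop 1: indeg[0]->1; indeg[3]->0 | ready=[3] | order so far=[2, 4, 1]
  pop 3: indeg[0]->0 | ready=[0] | order so far=[2, 4, 1, 3]
  pop 0: no out-edges | ready=[] | order so far=[2, 4, 1, 3, 0]
New canonical toposort: [2, 4, 1, 3, 0]
Compare positions:
  Node 0: index 4 -> 4 (same)
  Node 1: index 2 -> 2 (same)
  Node 2: index 0 -> 0 (same)
  Node 3: index 3 -> 3 (same)
  Node 4: index 1 -> 1 (same)
Nodes that changed position: none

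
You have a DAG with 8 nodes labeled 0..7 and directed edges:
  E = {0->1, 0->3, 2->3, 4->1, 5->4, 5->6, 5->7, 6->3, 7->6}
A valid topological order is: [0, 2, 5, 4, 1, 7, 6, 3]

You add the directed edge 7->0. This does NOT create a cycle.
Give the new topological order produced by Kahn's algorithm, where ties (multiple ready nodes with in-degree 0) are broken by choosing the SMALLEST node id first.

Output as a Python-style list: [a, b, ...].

Answer: [2, 5, 4, 7, 0, 1, 6, 3]

Derivation:
Old toposort: [0, 2, 5, 4, 1, 7, 6, 3]
Added edge: 7->0
Position of 7 (5) > position of 0 (0). Must reorder: 7 must now come before 0.
Run Kahn's algorithm (break ties by smallest node id):
  initial in-degrees: [1, 2, 0, 3, 1, 0, 2, 1]
  ready (indeg=0): [2, 5]
  pop 2: indeg[3]->2 | ready=[5] | order so far=[2]
  pop 5: indeg[4]->0; indeg[6]->1; indeg[7]->0 | ready=[4, 7] | order so far=[2, 5]
  pop 4: indeg[1]->1 | ready=[7] | order so far=[2, 5, 4]
  pop 7: indeg[0]->0; indeg[6]->0 | ready=[0, 6] | order so far=[2, 5, 4, 7]
  pop 0: indeg[1]->0; indeg[3]->1 | ready=[1, 6] | order so far=[2, 5, 4, 7, 0]
  pop 1: no out-edges | ready=[6] | order so far=[2, 5, 4, 7, 0, 1]
  pop 6: indeg[3]->0 | ready=[3] | order so far=[2, 5, 4, 7, 0, 1, 6]
  pop 3: no out-edges | ready=[] | order so far=[2, 5, 4, 7, 0, 1, 6, 3]
  Result: [2, 5, 4, 7, 0, 1, 6, 3]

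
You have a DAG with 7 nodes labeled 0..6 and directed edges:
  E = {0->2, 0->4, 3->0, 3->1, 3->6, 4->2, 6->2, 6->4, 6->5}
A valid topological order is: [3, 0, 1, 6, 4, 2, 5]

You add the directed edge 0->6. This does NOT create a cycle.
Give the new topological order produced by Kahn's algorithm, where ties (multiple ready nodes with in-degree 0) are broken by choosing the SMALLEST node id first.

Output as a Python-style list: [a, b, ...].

Old toposort: [3, 0, 1, 6, 4, 2, 5]
Added edge: 0->6
Position of 0 (1) < position of 6 (3). Old order still valid.
Run Kahn's algorithm (break ties by smallest node id):
  initial in-degrees: [1, 1, 3, 0, 2, 1, 2]
  ready (indeg=0): [3]
  pop 3: indeg[0]->0; indeg[1]->0; indeg[6]->1 | ready=[0, 1] | order so far=[3]
  pop 0: indeg[2]->2; indeg[4]->1; indeg[6]->0 | ready=[1, 6] | order so far=[3, 0]
  pop 1: no out-edges | ready=[6] | order so far=[3, 0, 1]
  pop 6: indeg[2]->1; indeg[4]->0; indeg[5]->0 | ready=[4, 5] | order so far=[3, 0, 1, 6]
  pop 4: indeg[2]->0 | ready=[2, 5] | order so far=[3, 0, 1, 6, 4]
  pop 2: no out-edges | ready=[5] | order so far=[3, 0, 1, 6, 4, 2]
  pop 5: no out-edges | ready=[] | order so far=[3, 0, 1, 6, 4, 2, 5]
  Result: [3, 0, 1, 6, 4, 2, 5]

Answer: [3, 0, 1, 6, 4, 2, 5]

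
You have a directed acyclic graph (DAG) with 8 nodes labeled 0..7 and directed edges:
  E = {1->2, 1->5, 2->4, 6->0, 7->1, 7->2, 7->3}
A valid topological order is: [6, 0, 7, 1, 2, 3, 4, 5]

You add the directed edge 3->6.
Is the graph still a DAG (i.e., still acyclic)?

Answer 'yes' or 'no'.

Given toposort: [6, 0, 7, 1, 2, 3, 4, 5]
Position of 3: index 5; position of 6: index 0
New edge 3->6: backward (u after v in old order)
Backward edge: old toposort is now invalid. Check if this creates a cycle.
Does 6 already reach 3? Reachable from 6: [0, 6]. NO -> still a DAG (reorder needed).
Still a DAG? yes

Answer: yes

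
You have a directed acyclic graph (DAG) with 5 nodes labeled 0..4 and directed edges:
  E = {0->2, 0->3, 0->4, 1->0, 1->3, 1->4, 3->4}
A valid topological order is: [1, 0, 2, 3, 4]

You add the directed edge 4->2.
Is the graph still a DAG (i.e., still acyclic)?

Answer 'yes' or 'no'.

Answer: yes

Derivation:
Given toposort: [1, 0, 2, 3, 4]
Position of 4: index 4; position of 2: index 2
New edge 4->2: backward (u after v in old order)
Backward edge: old toposort is now invalid. Check if this creates a cycle.
Does 2 already reach 4? Reachable from 2: [2]. NO -> still a DAG (reorder needed).
Still a DAG? yes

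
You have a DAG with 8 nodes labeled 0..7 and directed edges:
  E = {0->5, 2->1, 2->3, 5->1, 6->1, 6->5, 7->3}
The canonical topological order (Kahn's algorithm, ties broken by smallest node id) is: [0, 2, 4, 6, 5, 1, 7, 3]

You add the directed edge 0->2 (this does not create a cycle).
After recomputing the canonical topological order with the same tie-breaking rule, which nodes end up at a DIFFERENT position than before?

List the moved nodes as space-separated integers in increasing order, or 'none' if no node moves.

Answer: none

Derivation:
Old toposort: [0, 2, 4, 6, 5, 1, 7, 3]
Added edge 0->2
Recompute Kahn (smallest-id tiebreak):
  initial in-degrees: [0, 3, 1, 2, 0, 2, 0, 0]
  ready (indeg=0): [0, 4, 6, 7]
  pop 0: indeg[2]->0; indeg[5]->1 | ready=[2, 4, 6, 7] | order so far=[0]
  pop 2: indeg[1]->2; indeg[3]->1 | ready=[4, 6, 7] | order so far=[0, 2]
  pop 4: no out-edges | ready=[6, 7] | order so far=[0, 2, 4]
  pop 6: indeg[1]->1; indeg[5]->0 | ready=[5, 7] | order so far=[0, 2, 4, 6]
  pop 5: indeg[1]->0 | ready=[1, 7] | order so far=[0, 2, 4, 6, 5]
  pop 1: no out-edges | ready=[7] | order so far=[0, 2, 4, 6, 5, 1]
  pop 7: indeg[3]->0 | ready=[3] | order so far=[0, 2, 4, 6, 5, 1, 7]
  pop 3: no out-edges | ready=[] | order so far=[0, 2, 4, 6, 5, 1, 7, 3]
New canonical toposort: [0, 2, 4, 6, 5, 1, 7, 3]
Compare positions:
  Node 0: index 0 -> 0 (same)
  Node 1: index 5 -> 5 (same)
  Node 2: index 1 -> 1 (same)
  Node 3: index 7 -> 7 (same)
  Node 4: index 2 -> 2 (same)
  Node 5: index 4 -> 4 (same)
  Node 6: index 3 -> 3 (same)
  Node 7: index 6 -> 6 (same)
Nodes that changed position: none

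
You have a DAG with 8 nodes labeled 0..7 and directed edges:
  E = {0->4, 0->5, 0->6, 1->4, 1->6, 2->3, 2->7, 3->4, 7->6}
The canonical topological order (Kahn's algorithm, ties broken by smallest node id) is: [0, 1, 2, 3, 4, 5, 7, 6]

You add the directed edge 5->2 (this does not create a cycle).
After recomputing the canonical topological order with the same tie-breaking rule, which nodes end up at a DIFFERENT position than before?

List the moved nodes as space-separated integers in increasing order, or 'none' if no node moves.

Old toposort: [0, 1, 2, 3, 4, 5, 7, 6]
Added edge 5->2
Recompute Kahn (smallest-id tiebreak):
  initial in-degrees: [0, 0, 1, 1, 3, 1, 3, 1]
  ready (indeg=0): [0, 1]
  pop 0: indeg[4]->2; indeg[5]->0; indeg[6]->2 | ready=[1, 5] | order so far=[0]
  pop 1: indeg[4]->1; indeg[6]->1 | ready=[5] | order so far=[0, 1]
  pop 5: indeg[2]->0 | ready=[2] | order so far=[0, 1, 5]
  pop 2: indeg[3]->0; indeg[7]->0 | ready=[3, 7] | order so far=[0, 1, 5, 2]
  pop 3: indeg[4]->0 | ready=[4, 7] | order so far=[0, 1, 5, 2, 3]
  pop 4: no out-edges | ready=[7] | order so far=[0, 1, 5, 2, 3, 4]
  pop 7: indeg[6]->0 | ready=[6] | order so far=[0, 1, 5, 2, 3, 4, 7]
  pop 6: no out-edges | ready=[] | order so far=[0, 1, 5, 2, 3, 4, 7, 6]
New canonical toposort: [0, 1, 5, 2, 3, 4, 7, 6]
Compare positions:
  Node 0: index 0 -> 0 (same)
  Node 1: index 1 -> 1 (same)
  Node 2: index 2 -> 3 (moved)
  Node 3: index 3 -> 4 (moved)
  Node 4: index 4 -> 5 (moved)
  Node 5: index 5 -> 2 (moved)
  Node 6: index 7 -> 7 (same)
  Node 7: index 6 -> 6 (same)
Nodes that changed position: 2 3 4 5

Answer: 2 3 4 5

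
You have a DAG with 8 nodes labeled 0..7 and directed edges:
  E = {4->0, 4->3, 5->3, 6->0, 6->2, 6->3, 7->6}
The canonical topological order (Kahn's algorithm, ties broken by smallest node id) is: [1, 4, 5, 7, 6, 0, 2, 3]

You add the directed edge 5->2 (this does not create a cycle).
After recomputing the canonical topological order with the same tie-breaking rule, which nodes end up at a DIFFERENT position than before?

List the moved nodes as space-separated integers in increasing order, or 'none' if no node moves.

Answer: none

Derivation:
Old toposort: [1, 4, 5, 7, 6, 0, 2, 3]
Added edge 5->2
Recompute Kahn (smallest-id tiebreak):
  initial in-degrees: [2, 0, 2, 3, 0, 0, 1, 0]
  ready (indeg=0): [1, 4, 5, 7]
  pop 1: no out-edges | ready=[4, 5, 7] | order so far=[1]
  pop 4: indeg[0]->1; indeg[3]->2 | ready=[5, 7] | order so far=[1, 4]
  pop 5: indeg[2]->1; indeg[3]->1 | ready=[7] | order so far=[1, 4, 5]
  pop 7: indeg[6]->0 | ready=[6] | order so far=[1, 4, 5, 7]
  pop 6: indeg[0]->0; indeg[2]->0; indeg[3]->0 | ready=[0, 2, 3] | order so far=[1, 4, 5, 7, 6]
  pop 0: no out-edges | ready=[2, 3] | order so far=[1, 4, 5, 7, 6, 0]
  pop 2: no out-edges | ready=[3] | order so far=[1, 4, 5, 7, 6, 0, 2]
  pop 3: no out-edges | ready=[] | order so far=[1, 4, 5, 7, 6, 0, 2, 3]
New canonical toposort: [1, 4, 5, 7, 6, 0, 2, 3]
Compare positions:
  Node 0: index 5 -> 5 (same)
  Node 1: index 0 -> 0 (same)
  Node 2: index 6 -> 6 (same)
  Node 3: index 7 -> 7 (same)
  Node 4: index 1 -> 1 (same)
  Node 5: index 2 -> 2 (same)
  Node 6: index 4 -> 4 (same)
  Node 7: index 3 -> 3 (same)
Nodes that changed position: none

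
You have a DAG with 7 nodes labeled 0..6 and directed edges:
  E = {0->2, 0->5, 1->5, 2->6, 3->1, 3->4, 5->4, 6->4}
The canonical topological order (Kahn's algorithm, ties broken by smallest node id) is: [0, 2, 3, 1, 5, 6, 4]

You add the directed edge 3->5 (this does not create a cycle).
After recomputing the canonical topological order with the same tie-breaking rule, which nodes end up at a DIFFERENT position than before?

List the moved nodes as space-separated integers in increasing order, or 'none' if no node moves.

Old toposort: [0, 2, 3, 1, 5, 6, 4]
Added edge 3->5
Recompute Kahn (smallest-id tiebreak):
  initial in-degrees: [0, 1, 1, 0, 3, 3, 1]
  ready (indeg=0): [0, 3]
  pop 0: indeg[2]->0; indeg[5]->2 | ready=[2, 3] | order so far=[0]
  pop 2: indeg[6]->0 | ready=[3, 6] | order so far=[0, 2]
  pop 3: indeg[1]->0; indeg[4]->2; indeg[5]->1 | ready=[1, 6] | order so far=[0, 2, 3]
  pop 1: indeg[5]->0 | ready=[5, 6] | order so far=[0, 2, 3, 1]
  pop 5: indeg[4]->1 | ready=[6] | order so far=[0, 2, 3, 1, 5]
  pop 6: indeg[4]->0 | ready=[4] | order so far=[0, 2, 3, 1, 5, 6]
  pop 4: no out-edges | ready=[] | order so far=[0, 2, 3, 1, 5, 6, 4]
New canonical toposort: [0, 2, 3, 1, 5, 6, 4]
Compare positions:
  Node 0: index 0 -> 0 (same)
  Node 1: index 3 -> 3 (same)
  Node 2: index 1 -> 1 (same)
  Node 3: index 2 -> 2 (same)
  Node 4: index 6 -> 6 (same)
  Node 5: index 4 -> 4 (same)
  Node 6: index 5 -> 5 (same)
Nodes that changed position: none

Answer: none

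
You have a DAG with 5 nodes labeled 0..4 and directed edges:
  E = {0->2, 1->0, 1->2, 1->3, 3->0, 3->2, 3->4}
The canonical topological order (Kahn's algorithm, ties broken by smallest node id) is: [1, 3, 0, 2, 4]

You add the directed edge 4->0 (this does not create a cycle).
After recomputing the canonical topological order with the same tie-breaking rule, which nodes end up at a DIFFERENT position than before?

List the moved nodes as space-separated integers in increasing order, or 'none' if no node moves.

Answer: 0 2 4

Derivation:
Old toposort: [1, 3, 0, 2, 4]
Added edge 4->0
Recompute Kahn (smallest-id tiebreak):
  initial in-degrees: [3, 0, 3, 1, 1]
  ready (indeg=0): [1]
  pop 1: indeg[0]->2; indeg[2]->2; indeg[3]->0 | ready=[3] | order so far=[1]
  pop 3: indeg[0]->1; indeg[2]->1; indeg[4]->0 | ready=[4] | order so far=[1, 3]
  pop 4: indeg[0]->0 | ready=[0] | order so far=[1, 3, 4]
  pop 0: indeg[2]->0 | ready=[2] | order so far=[1, 3, 4, 0]
  pop 2: no out-edges | ready=[] | order so far=[1, 3, 4, 0, 2]
New canonical toposort: [1, 3, 4, 0, 2]
Compare positions:
  Node 0: index 2 -> 3 (moved)
  Node 1: index 0 -> 0 (same)
  Node 2: index 3 -> 4 (moved)
  Node 3: index 1 -> 1 (same)
  Node 4: index 4 -> 2 (moved)
Nodes that changed position: 0 2 4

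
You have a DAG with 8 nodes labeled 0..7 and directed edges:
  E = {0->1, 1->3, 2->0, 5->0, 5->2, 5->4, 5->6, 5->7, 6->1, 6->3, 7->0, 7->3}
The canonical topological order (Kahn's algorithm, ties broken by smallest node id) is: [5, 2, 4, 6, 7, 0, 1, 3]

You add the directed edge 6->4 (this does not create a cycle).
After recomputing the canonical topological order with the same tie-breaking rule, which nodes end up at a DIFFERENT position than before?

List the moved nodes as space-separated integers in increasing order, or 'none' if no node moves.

Old toposort: [5, 2, 4, 6, 7, 0, 1, 3]
Added edge 6->4
Recompute Kahn (smallest-id tiebreak):
  initial in-degrees: [3, 2, 1, 3, 2, 0, 1, 1]
  ready (indeg=0): [5]
  pop 5: indeg[0]->2; indeg[2]->0; indeg[4]->1; indeg[6]->0; indeg[7]->0 | ready=[2, 6, 7] | order so far=[5]
  pop 2: indeg[0]->1 | ready=[6, 7] | order so far=[5, 2]
  pop 6: indeg[1]->1; indeg[3]->2; indeg[4]->0 | ready=[4, 7] | order so far=[5, 2, 6]
  pop 4: no out-edges | ready=[7] | order so far=[5, 2, 6, 4]
  pop 7: indeg[0]->0; indeg[3]->1 | ready=[0] | order so far=[5, 2, 6, 4, 7]
  pop 0: indeg[1]->0 | ready=[1] | order so far=[5, 2, 6, 4, 7, 0]
  pop 1: indeg[3]->0 | ready=[3] | order so far=[5, 2, 6, 4, 7, 0, 1]
  pop 3: no out-edges | ready=[] | order so far=[5, 2, 6, 4, 7, 0, 1, 3]
New canonical toposort: [5, 2, 6, 4, 7, 0, 1, 3]
Compare positions:
  Node 0: index 5 -> 5 (same)
  Node 1: index 6 -> 6 (same)
  Node 2: index 1 -> 1 (same)
  Node 3: index 7 -> 7 (same)
  Node 4: index 2 -> 3 (moved)
  Node 5: index 0 -> 0 (same)
  Node 6: index 3 -> 2 (moved)
  Node 7: index 4 -> 4 (same)
Nodes that changed position: 4 6

Answer: 4 6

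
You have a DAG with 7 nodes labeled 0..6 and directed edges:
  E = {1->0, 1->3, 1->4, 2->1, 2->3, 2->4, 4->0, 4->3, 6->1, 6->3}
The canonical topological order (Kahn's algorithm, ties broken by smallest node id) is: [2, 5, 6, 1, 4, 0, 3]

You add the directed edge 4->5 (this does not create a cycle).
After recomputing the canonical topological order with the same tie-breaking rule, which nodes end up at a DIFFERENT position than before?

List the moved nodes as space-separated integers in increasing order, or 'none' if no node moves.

Answer: 0 1 3 4 5 6

Derivation:
Old toposort: [2, 5, 6, 1, 4, 0, 3]
Added edge 4->5
Recompute Kahn (smallest-id tiebreak):
  initial in-degrees: [2, 2, 0, 4, 2, 1, 0]
  ready (indeg=0): [2, 6]
  pop 2: indeg[1]->1; indeg[3]->3; indeg[4]->1 | ready=[6] | order so far=[2]
  pop 6: indeg[1]->0; indeg[3]->2 | ready=[1] | order so far=[2, 6]
  pop 1: indeg[0]->1; indeg[3]->1; indeg[4]->0 | ready=[4] | order so far=[2, 6, 1]
  pop 4: indeg[0]->0; indeg[3]->0; indeg[5]->0 | ready=[0, 3, 5] | order so far=[2, 6, 1, 4]
  pop 0: no out-edges | ready=[3, 5] | order so far=[2, 6, 1, 4, 0]
  pop 3: no out-edges | ready=[5] | order so far=[2, 6, 1, 4, 0, 3]
  pop 5: no out-edges | ready=[] | order so far=[2, 6, 1, 4, 0, 3, 5]
New canonical toposort: [2, 6, 1, 4, 0, 3, 5]
Compare positions:
  Node 0: index 5 -> 4 (moved)
  Node 1: index 3 -> 2 (moved)
  Node 2: index 0 -> 0 (same)
  Node 3: index 6 -> 5 (moved)
  Node 4: index 4 -> 3 (moved)
  Node 5: index 1 -> 6 (moved)
  Node 6: index 2 -> 1 (moved)
Nodes that changed position: 0 1 3 4 5 6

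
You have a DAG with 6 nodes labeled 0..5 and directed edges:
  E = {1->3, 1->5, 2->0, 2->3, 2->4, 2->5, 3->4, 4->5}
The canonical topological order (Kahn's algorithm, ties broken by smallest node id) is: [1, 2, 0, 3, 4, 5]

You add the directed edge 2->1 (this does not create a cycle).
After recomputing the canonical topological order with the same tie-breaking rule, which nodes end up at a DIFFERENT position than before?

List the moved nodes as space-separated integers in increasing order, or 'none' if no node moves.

Old toposort: [1, 2, 0, 3, 4, 5]
Added edge 2->1
Recompute Kahn (smallest-id tiebreak):
  initial in-degrees: [1, 1, 0, 2, 2, 3]
  ready (indeg=0): [2]
  pop 2: indeg[0]->0; indeg[1]->0; indeg[3]->1; indeg[4]->1; indeg[5]->2 | ready=[0, 1] | order so far=[2]
  pop 0: no out-edges | ready=[1] | order so far=[2, 0]
  pop 1: indeg[3]->0; indeg[5]->1 | ready=[3] | order so far=[2, 0, 1]
  pop 3: indeg[4]->0 | ready=[4] | order so far=[2, 0, 1, 3]
  pop 4: indeg[5]->0 | ready=[5] | order so far=[2, 0, 1, 3, 4]
  pop 5: no out-edges | ready=[] | order so far=[2, 0, 1, 3, 4, 5]
New canonical toposort: [2, 0, 1, 3, 4, 5]
Compare positions:
  Node 0: index 2 -> 1 (moved)
  Node 1: index 0 -> 2 (moved)
  Node 2: index 1 -> 0 (moved)
  Node 3: index 3 -> 3 (same)
  Node 4: index 4 -> 4 (same)
  Node 5: index 5 -> 5 (same)
Nodes that changed position: 0 1 2

Answer: 0 1 2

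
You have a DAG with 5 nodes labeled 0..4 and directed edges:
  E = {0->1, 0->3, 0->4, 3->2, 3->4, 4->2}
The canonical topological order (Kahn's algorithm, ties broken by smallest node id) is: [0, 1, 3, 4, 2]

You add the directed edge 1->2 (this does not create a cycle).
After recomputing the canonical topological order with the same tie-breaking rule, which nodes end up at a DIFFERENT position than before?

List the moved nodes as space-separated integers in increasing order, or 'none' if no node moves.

Old toposort: [0, 1, 3, 4, 2]
Added edge 1->2
Recompute Kahn (smallest-id tiebreak):
  initial in-degrees: [0, 1, 3, 1, 2]
  ready (indeg=0): [0]
  pop 0: indeg[1]->0; indeg[3]->0; indeg[4]->1 | ready=[1, 3] | order so far=[0]
  pop 1: indeg[2]->2 | ready=[3] | order so far=[0, 1]
  pop 3: indeg[2]->1; indeg[4]->0 | ready=[4] | order so far=[0, 1, 3]
  pop 4: indeg[2]->0 | ready=[2] | order so far=[0, 1, 3, 4]
  pop 2: no out-edges | ready=[] | order so far=[0, 1, 3, 4, 2]
New canonical toposort: [0, 1, 3, 4, 2]
Compare positions:
  Node 0: index 0 -> 0 (same)
  Node 1: index 1 -> 1 (same)
  Node 2: index 4 -> 4 (same)
  Node 3: index 2 -> 2 (same)
  Node 4: index 3 -> 3 (same)
Nodes that changed position: none

Answer: none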